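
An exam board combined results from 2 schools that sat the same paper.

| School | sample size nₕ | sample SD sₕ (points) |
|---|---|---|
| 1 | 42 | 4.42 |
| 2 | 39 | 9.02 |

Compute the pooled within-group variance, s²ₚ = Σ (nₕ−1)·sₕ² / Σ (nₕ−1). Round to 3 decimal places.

1: (42−1)·4.42² = 41·19.5364 = 800.9924
2: (39−1)·9.02² = 38·81.3604 = 3091.6952
Numerator = 3892.6876; denominator = Σ(nₕ−1) = 79.
s²ₚ = 3892.6876/79 = 49.27453... → 49.275.

49.275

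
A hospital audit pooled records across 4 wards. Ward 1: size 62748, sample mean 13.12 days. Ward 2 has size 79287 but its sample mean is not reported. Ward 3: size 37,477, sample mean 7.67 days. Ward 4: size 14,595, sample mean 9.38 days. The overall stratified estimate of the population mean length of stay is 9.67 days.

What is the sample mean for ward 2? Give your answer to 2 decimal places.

7.94

Σ Nₕx̄ₕ = N·μ, so 79287·x̄_2 = 194107·9.67 − (62748·13.12 + 37477·7.67 + 14595·9.38).
= 1877014.69 − 1247603.45 = 629411.24.
x̄_2 = 629411.24 / 79287 = 7.9384... → 7.94.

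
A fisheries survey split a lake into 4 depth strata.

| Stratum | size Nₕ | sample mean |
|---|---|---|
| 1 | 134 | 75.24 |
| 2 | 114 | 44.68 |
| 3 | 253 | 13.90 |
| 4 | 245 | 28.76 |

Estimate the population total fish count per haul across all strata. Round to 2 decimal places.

25738.58

Estimate total by summing Nₕ·x̄ₕ over strata.
134·75.24 + 114·44.68 + 253·13.90 + 245·28.76 = 10082.16 + 5093.52 + 3516.7 + 7046.2 = 25738.58.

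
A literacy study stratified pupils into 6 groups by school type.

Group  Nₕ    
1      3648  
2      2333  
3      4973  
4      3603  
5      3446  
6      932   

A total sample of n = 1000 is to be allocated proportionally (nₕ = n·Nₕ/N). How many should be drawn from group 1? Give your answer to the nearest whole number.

N = 3648 + 2333 + 4973 + 3603 + 3446 + 932 = 18935.
n_1 = 1000·3648/18935 = 192.659... → 193.

193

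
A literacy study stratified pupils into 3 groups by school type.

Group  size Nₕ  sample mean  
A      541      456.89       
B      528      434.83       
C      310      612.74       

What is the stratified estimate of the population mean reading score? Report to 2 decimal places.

x̄_st = (Σ Nₕx̄ₕ) / (Σ Nₕ) = (541·456.89 + 528·434.83 + 310·612.74) / 1379
= 666717.13 / 1379 = 483.4787... → 483.48.

483.48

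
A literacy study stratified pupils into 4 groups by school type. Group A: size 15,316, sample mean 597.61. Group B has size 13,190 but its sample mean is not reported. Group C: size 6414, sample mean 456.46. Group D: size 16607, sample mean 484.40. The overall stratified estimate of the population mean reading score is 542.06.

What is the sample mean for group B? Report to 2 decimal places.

591.78

Σ Nₕx̄ₕ = N·μ, so 13190·x̄_B = 51527·542.06 − (15316·597.61 + 6414·456.46 + 16607·484.40).
= 27930725.62 − 20125160 = 7805565.62.
x̄_B = 7805565.62 / 13190 = 591.7790... → 591.78.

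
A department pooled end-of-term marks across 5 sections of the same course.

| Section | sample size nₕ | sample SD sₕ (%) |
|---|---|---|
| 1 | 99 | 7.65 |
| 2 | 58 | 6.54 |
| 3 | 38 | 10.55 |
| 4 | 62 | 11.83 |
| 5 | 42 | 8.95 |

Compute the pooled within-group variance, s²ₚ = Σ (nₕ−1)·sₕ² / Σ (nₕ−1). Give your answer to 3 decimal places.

1: (99−1)·7.65² = 98·58.5225 = 5735.205
2: (58−1)·6.54² = 57·42.7716 = 2437.9812
3: (38−1)·10.55² = 37·111.3025 = 4118.1925
4: (62−1)·11.83² = 61·139.9489 = 8536.8829
5: (42−1)·8.95² = 41·80.1025 = 3284.2025
Numerator = 24112.4641; denominator = Σ(nₕ−1) = 294.
s²ₚ = 24112.4641/294 = 82.01518... → 82.015.

82.015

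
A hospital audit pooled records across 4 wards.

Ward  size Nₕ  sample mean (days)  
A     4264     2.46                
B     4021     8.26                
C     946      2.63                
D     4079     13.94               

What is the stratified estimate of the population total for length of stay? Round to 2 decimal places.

103052.14

A: 4264·2.46 = 10489.44
B: 4021·8.26 = 33213.46
C: 946·2.63 = 2487.98
D: 4079·13.94 = 56861.26
τ̂ = Σ Nₕx̄ₕ = 103052.14.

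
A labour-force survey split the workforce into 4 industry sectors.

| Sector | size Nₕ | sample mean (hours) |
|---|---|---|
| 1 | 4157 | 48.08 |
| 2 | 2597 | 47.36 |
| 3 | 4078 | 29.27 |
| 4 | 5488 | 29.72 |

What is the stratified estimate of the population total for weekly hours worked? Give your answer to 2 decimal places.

Population total = Σ Nₕ·x̄ₕ (each stratum's size times its mean).
4157·48.08 + 2597·47.36 + 4078·29.27 + 5488·29.72 = 199868.56 + 122993.92 + 119363.06 + 163103.36 = 605328.90.

605328.90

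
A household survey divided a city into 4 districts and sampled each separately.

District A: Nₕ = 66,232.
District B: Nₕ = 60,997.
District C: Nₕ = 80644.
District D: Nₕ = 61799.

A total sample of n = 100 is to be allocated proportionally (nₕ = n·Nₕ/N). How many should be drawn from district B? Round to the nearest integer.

23

Share of district B = 60997/269672 = 0.22619.
Allocate 100 × 0.22619 = 22.619... → 23.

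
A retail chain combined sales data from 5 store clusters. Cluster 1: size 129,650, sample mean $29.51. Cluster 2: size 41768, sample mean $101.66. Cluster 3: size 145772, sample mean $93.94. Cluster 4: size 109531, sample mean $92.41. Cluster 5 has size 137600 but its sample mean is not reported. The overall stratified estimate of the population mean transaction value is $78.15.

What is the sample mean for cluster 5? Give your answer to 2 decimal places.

N = 129650 + 41768 + 145772 + 109531 + 137600 = 564321.
Overall total = μ·N = 78.15·564321 = 44101686.15.
Subtract the known strata: 129650·29.51 + 41768·101.66 + 145772·93.94 + 109531·92.41 = 31887687.77.
Remaining total for cluster 5: 44101686.15 − 31887687.77 = 12213998.38.
Divide by its size: 12213998.38 / 137600 = 88.7645... → 88.76.

88.76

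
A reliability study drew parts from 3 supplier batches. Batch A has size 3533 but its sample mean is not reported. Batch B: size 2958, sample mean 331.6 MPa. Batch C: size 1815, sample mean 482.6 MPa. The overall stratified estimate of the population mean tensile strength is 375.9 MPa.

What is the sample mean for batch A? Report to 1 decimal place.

358.2

Σ Nₕx̄ₕ = N·μ, so 3533·x̄_A = 8306·375.9 − (2958·331.6 + 1815·482.6).
= 3122225.4 − 1856791.8 = 1265433.6.
x̄_A = 1265433.6 / 3533 = 358.175... → 358.2.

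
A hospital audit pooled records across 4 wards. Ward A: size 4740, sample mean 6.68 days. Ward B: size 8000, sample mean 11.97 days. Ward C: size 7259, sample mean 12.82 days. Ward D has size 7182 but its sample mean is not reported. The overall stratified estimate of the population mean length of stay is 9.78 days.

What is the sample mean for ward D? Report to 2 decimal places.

6.31

N = 4740 + 8000 + 7259 + 7182 = 27181.
Overall total = μ·N = 9.78·27181 = 265830.18.
Subtract the known strata: 4740·6.68 + 8000·11.97 + 7259·12.82 = 220483.58.
Remaining total for ward D: 265830.18 − 220483.58 = 45346.6.
Divide by its size: 45346.6 / 7182 = 6.3139... → 6.31.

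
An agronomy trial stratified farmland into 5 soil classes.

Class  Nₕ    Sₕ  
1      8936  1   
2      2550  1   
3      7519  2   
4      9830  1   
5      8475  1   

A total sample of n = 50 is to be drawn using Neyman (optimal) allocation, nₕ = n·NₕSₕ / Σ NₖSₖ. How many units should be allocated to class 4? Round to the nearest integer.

1: NₕSₕ = 8936·1 = 8936
2: NₕSₕ = 2550·1 = 2550
3: NₕSₕ = 7519·2 = 15038
4: NₕSₕ = 9830·1 = 9830
5: NₕSₕ = 8475·1 = 8475
Σ NₕSₕ = 44829.
n_4 = 50·9830/44829 = 10.964... → 11.

11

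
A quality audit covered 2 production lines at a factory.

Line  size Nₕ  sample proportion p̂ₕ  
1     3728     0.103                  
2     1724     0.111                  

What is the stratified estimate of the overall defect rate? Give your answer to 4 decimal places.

N = 3728 + 1724 = 5452.
Overall proportion = Σ (Nₕ/N)·p̂ₕ.
Σ Nₕp̂ₕ = 383.984 + 191.364 = 575.348.
575.348 / 5452 = 0.105530... → 0.1055.

0.1055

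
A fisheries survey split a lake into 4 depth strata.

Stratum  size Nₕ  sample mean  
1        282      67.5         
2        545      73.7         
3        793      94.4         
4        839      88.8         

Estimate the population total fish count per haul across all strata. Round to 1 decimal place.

208563.9

1: 282·67.5 = 19035
2: 545·73.7 = 40166.5
3: 793·94.4 = 74859.2
4: 839·88.8 = 74503.2
τ̂ = Σ Nₕx̄ₕ = 208563.9.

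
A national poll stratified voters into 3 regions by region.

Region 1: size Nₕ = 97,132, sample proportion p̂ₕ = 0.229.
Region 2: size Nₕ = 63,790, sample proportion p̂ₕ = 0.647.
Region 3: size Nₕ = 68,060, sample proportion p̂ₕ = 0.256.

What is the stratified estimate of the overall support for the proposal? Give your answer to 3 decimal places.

0.353

N = 97132 + 63790 + 68060 = 228982.
Overall proportion = Σ (Nₕ/N)·p̂ₕ.
Σ Nₕp̂ₕ = 22243.228 + 41272.13 + 17423.36 = 80938.718.
80938.718 / 228982 = 0.35347... → 0.353.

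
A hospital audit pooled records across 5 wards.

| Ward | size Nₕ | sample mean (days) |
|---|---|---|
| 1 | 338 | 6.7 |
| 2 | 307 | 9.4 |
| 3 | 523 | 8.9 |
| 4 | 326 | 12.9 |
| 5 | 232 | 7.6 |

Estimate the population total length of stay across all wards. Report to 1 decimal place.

15773.7

1: 338·6.7 = 2264.6
2: 307·9.4 = 2885.8
3: 523·8.9 = 4654.7
4: 326·12.9 = 4205.4
5: 232·7.6 = 1763.2
τ̂ = Σ Nₕx̄ₕ = 15773.7.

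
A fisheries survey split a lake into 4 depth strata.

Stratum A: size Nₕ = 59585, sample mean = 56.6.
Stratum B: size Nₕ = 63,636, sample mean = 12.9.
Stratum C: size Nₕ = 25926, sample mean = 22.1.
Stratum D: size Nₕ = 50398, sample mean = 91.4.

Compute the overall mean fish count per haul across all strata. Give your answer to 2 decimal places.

N = 59585 + 63636 + 25926 + 50398 = 199545.
Weight each subgroup mean by Nₕ/N and sum.
Σ Nₕx̄ₕ = 59585·56.6 + 63636·12.9 + 25926·22.1 + 50398·91.4 = 3372511 + 820904.4 + 572964.6 + 4606377.2 = 9372757.2.
Divide by N: 9372757.2 / 199545 = 46.9706... → 46.97.

46.97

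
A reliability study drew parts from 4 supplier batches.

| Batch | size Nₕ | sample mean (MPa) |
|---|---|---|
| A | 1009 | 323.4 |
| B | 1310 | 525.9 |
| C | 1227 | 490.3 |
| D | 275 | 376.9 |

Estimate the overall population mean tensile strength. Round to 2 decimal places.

450.27

x̄_st = (Σ Nₕx̄ₕ) / (Σ Nₕ) = (1009·323.4 + 1310·525.9 + 1227·490.3 + 275·376.9) / 3821
= 1720485.2 / 3821 = 450.2709... → 450.27.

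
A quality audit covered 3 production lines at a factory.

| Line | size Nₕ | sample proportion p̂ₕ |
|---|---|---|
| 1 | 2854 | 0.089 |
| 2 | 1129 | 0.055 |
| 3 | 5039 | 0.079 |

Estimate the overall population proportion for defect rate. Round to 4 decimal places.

Wₕ = Nₕ/N with N = 9022: 0.3163, 0.1251, 0.5585.
p̂_st = 0.3163·0.089 + 0.1251·0.055 + 0.5585·0.079 ≈ 0.079160... → 0.0792.

0.0792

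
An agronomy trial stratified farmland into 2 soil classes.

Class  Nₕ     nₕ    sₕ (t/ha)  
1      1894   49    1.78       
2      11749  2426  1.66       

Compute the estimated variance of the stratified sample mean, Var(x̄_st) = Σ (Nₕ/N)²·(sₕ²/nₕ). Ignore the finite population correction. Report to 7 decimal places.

0.0020886

N = 13643. Term for each stratum: Wₕ²sₕ²/nₕ.
Var(x̄_st) = 0.0012461896 + 0.0008423788 = 0.0020885684 → 0.0020886.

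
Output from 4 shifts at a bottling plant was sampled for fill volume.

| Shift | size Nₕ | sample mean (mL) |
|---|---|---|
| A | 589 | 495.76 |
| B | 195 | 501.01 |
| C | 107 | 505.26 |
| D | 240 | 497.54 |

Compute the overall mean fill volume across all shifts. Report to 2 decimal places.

x̄_st = (Σ Nₕx̄ₕ) / (Σ Nₕ) = (589·495.76 + 195·501.01 + 107·505.26 + 240·497.54) / 1131
= 563172.01 / 1131 = 497.9417... → 497.94.

497.94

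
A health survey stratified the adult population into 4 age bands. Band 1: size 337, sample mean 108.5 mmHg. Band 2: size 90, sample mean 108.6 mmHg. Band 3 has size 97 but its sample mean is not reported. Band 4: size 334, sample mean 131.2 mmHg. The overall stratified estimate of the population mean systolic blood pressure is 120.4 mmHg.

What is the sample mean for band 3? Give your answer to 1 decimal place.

N = 337 + 90 + 97 + 334 = 858.
Overall total = μ·N = 120.4·858 = 103303.2.
Subtract the known strata: 337·108.5 + 90·108.6 + 334·131.2 = 90159.3.
Remaining total for band 3: 103303.2 − 90159.3 = 13143.9.
Divide by its size: 13143.9 / 97 = 135.504... → 135.5.

135.5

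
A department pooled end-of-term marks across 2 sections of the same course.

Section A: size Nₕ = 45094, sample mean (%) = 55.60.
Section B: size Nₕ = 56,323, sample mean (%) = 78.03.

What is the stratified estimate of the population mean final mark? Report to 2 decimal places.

68.06

N = 45094 + 56323 = 101417.
The stratified mean weights each stratum mean by its population share Nₕ/N.
Σ Nₕx̄ₕ = 45094·55.60 + 56323·78.03 = 2507226.4 + 4394883.69 = 6902110.09.
Divide by N: 6902110.09 / 101417 = 68.0567... → 68.06.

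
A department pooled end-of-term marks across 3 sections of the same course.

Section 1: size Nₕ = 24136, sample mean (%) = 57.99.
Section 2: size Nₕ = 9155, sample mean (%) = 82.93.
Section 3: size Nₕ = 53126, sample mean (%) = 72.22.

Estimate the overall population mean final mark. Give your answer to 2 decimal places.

69.38

N = 86417; weights Wₕ = Nₕ/N = (0.2793, 0.1059, 0.6148).
x̄_st = Σ Wₕ·x̄ₕ = 0.2793·57.99 + 0.1059·82.93 + 0.6148·72.22 ≈ 69.3802...
→ 69.38.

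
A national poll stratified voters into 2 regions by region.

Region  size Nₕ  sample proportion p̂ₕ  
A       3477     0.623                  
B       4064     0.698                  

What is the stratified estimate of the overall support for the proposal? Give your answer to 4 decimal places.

0.6634

Wₕ = Nₕ/N with N = 7541: 0.4611, 0.5389.
p̂_st = 0.4611·0.623 + 0.5389·0.698 ≈ 0.663419... → 0.6634.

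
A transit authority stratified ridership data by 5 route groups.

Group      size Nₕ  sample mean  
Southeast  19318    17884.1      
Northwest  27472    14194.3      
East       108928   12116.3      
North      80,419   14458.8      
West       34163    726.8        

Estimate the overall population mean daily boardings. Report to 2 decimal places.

x̄_st = (Σ Nₕx̄ₕ) / (Σ Nₕ) = (19318·17884.1 + 27472·14194.3 + 108928·12116.3 + 80419·14458.8 + 34163·726.8) / 270300
= 3242827085.4 / 270300 = 11997.1405... → 11997.14.

11997.14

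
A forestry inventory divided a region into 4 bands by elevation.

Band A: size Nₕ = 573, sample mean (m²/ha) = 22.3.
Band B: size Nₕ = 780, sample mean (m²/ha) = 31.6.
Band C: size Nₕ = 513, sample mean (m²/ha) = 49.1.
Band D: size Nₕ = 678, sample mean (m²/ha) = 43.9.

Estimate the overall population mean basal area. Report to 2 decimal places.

x̄_st = (Σ Nₕx̄ₕ) / (Σ Nₕ) = (573·22.3 + 780·31.6 + 513·49.1 + 678·43.9) / 2544
= 92378.4 / 2544 = 36.3123... → 36.31.

36.31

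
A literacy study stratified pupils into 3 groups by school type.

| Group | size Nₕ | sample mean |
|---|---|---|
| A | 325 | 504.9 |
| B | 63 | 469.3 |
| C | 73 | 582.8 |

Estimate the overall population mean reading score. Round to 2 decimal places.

512.37

N = 461; weights Wₕ = Nₕ/N = (0.7050, 0.1367, 0.1584).
x̄_st = Σ Wₕ·x̄ₕ = 0.7050·504.9 + 0.1367·469.3 + 0.1584·582.8 ≈ 512.3705...
→ 512.37.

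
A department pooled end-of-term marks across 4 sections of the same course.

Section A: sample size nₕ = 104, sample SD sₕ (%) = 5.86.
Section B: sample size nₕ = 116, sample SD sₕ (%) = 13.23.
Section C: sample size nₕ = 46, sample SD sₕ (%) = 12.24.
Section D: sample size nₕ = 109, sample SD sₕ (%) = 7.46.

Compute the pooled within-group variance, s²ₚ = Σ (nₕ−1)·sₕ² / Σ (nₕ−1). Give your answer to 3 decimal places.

Degrees of freedom: 103 + 115 + 45 + 108 = 371.
Σ(nₕ−1)sₕ² = 103·34.3396 + 115·175.0329 + 45·149.8176 + 108·55.6516 = 36417.9271.
s²ₚ = 36417.9271 / 371 = 98.16153... → 98.162.

98.162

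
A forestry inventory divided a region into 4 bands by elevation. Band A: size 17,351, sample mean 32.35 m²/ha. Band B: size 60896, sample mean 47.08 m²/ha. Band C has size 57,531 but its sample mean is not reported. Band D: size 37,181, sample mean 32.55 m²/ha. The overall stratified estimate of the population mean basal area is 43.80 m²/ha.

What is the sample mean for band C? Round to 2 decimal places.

51.05

Σ Nₕx̄ₕ = N·μ, so 57531·x̄_C = 172959·43.80 − (17351·32.35 + 60896·47.08 + 37181·32.55).
= 7575604.2 − 4638530.08 = 2937074.12.
x̄_C = 2937074.12 / 57531 = 51.0520... → 51.05.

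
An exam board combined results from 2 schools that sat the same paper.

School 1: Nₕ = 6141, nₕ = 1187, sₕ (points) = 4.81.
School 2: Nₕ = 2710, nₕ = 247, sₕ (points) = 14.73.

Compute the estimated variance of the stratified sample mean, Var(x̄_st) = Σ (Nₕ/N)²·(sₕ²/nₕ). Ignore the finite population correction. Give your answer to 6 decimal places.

0.091733

N = 8851; Wₕ = Nₕ/N.
school 1: (6141/8851)²·4.81²/1187 = 0.009382811
school 2: (2710/8851)²·14.73²/247 = 0.082349780
Sum = 0.091732590 → 0.091733.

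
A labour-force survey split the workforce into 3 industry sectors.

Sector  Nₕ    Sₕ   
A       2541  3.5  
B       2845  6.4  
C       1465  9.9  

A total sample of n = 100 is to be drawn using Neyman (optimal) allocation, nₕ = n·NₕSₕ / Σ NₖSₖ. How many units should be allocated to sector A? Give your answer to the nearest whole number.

Σ NₕSₕ = 2541·3.5 + 2845·6.4 + 1465·9.9 = 41605.
Share for A: 8893.5/41605 = 0.21376.
n_A = 100 × 0.21376 = 21.376... → 21.

21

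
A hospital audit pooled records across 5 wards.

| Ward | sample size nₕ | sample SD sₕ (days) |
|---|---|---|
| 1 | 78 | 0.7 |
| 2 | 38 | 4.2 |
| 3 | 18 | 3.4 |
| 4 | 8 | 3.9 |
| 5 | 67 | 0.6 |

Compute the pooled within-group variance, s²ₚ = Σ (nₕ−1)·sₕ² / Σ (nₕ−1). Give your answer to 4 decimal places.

1: (78−1)·0.7² = 77·0.49 = 37.73
2: (38−1)·4.2² = 37·17.64 = 652.68
3: (18−1)·3.4² = 17·11.56 = 196.52
4: (8−1)·3.9² = 7·15.21 = 106.47
5: (67−1)·0.6² = 66·0.36 = 23.76
Numerator = 1017.16; denominator = Σ(nₕ−1) = 204.
s²ₚ = 1017.16/204 = 4.986078... → 4.9861.

4.9861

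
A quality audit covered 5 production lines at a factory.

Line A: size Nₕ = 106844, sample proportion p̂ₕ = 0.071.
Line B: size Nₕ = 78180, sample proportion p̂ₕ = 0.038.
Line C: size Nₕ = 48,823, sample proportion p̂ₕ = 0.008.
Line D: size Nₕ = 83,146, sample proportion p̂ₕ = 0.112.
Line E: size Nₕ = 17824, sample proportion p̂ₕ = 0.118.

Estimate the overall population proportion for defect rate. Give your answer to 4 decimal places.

0.0668

N = 106844 + 78180 + 48823 + 83146 + 17824 = 334817.
Overall proportion = Σ (Nₕ/N)·p̂ₕ.
Σ Nₕp̂ₕ = 7585.924 + 2970.84 + 390.584 + 9312.352 + 2103.232 = 22362.932.
22362.932 / 334817 = 0.066792... → 0.0668.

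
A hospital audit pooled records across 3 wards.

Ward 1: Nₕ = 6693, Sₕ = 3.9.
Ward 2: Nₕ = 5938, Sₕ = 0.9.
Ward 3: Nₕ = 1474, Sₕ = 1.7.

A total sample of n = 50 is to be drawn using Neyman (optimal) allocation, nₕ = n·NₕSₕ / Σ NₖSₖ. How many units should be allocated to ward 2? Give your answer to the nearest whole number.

8

Σ NₕSₕ = 6693·3.9 + 5938·0.9 + 1474·1.7 = 33952.7.
Share for 2: 5344.2/33952.7 = 0.15740.
n_2 = 50 × 0.15740 = 7.870... → 8.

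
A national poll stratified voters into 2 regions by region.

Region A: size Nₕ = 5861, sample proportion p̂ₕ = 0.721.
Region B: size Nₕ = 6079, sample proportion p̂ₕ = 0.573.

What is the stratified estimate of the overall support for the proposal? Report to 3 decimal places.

Wₕ = Nₕ/N with N = 11940: 0.4909, 0.5091.
p̂_st = 0.4909·0.721 + 0.5091·0.573 ≈ 0.64565... → 0.646.

0.646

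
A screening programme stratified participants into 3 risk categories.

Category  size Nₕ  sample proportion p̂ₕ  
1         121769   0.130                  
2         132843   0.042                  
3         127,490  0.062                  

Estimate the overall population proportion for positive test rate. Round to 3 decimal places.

0.077

N = 121769 + 132843 + 127490 = 382102.
Overall proportion = Σ (Nₕ/N)·p̂ₕ.
Σ Nₕp̂ₕ = 15829.97 + 5579.406 + 7904.38 = 29313.756.
29313.756 / 382102 = 0.07672... → 0.077.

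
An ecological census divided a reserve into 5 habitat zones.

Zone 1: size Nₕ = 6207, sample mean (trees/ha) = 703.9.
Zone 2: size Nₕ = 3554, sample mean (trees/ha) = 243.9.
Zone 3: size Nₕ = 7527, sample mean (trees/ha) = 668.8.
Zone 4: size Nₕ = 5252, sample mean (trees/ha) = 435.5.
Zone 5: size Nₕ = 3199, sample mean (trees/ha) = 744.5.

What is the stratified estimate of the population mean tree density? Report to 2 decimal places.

580.40

N = 25739; weights Wₕ = Nₕ/N = (0.2412, 0.1381, 0.2924, 0.2040, 0.1243).
x̄_st = Σ Wₕ·x̄ₕ = 0.2412·703.9 + 0.1381·243.9 + 0.2924·668.8 + 0.2040·435.5 + 0.1243·744.5 ≈ 580.3989...
→ 580.40.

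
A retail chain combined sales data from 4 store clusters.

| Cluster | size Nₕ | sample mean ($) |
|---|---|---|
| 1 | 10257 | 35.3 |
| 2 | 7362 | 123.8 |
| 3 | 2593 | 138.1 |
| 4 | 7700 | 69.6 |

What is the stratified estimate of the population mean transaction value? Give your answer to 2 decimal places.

x̄_st = (Σ Nₕx̄ₕ) / (Σ Nₕ) = (10257·35.3 + 7362·123.8 + 2593·138.1 + 7700·69.6) / 27912
= 2167501 / 27912 = 77.6548... → 77.65.

77.65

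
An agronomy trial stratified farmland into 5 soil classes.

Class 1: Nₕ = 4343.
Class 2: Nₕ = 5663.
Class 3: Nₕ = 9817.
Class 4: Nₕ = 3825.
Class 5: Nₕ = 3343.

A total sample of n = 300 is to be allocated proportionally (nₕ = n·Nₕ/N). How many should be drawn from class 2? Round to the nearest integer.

Share of class 2 = 5663/26991 = 0.20981.
Allocate 300 × 0.20981 = 62.943... → 63.

63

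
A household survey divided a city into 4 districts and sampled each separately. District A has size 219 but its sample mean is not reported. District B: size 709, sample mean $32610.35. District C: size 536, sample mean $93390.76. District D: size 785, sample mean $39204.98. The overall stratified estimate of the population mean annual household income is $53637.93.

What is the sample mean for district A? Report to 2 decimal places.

N = 219 + 709 + 536 + 785 = 2249.
Overall total = μ·N = 53637.93·2249 = 120631704.57.
Subtract the known strata: 709·32610.35 + 536·93390.76 + 785·39204.98 = 103954094.81.
Remaining total for district A: 120631704.57 − 103954094.81 = 16677609.76.
Divide by its size: 16677609.76 / 219 = 76153.4692... → 76153.47.

76153.47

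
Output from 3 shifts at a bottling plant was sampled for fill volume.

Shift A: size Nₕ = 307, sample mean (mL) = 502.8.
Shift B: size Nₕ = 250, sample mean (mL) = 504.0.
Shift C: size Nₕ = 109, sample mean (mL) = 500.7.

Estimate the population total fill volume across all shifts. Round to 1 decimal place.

334935.9

A: 307·502.8 = 154359.6
B: 250·504.0 = 126000
C: 109·500.7 = 54576.3
τ̂ = Σ Nₕx̄ₕ = 334935.9.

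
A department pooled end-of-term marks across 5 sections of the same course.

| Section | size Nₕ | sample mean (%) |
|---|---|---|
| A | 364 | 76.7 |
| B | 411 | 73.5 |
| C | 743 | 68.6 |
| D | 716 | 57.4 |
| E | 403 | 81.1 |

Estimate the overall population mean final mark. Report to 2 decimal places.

69.35

x̄_st = (Σ Nₕx̄ₕ) / (Σ Nₕ) = (364·76.7 + 411·73.5 + 743·68.6 + 716·57.4 + 403·81.1) / 2637
= 182878.8 / 2637 = 69.3511... → 69.35.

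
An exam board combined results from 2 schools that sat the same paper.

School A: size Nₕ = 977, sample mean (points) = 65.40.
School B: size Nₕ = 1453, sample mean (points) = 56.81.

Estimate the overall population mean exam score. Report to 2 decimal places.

60.26

x̄_st = (Σ Nₕx̄ₕ) / (Σ Nₕ) = (977·65.40 + 1453·56.81) / 2430
= 146440.73 / 2430 = 60.2637... → 60.26.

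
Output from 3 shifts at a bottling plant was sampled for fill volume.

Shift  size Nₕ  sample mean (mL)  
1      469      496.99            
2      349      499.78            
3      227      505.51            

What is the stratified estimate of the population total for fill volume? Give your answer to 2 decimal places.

522262.30

1: 469·496.99 = 233088.31
2: 349·499.78 = 174423.22
3: 227·505.51 = 114750.77
τ̂ = Σ Nₕx̄ₕ = 522262.30.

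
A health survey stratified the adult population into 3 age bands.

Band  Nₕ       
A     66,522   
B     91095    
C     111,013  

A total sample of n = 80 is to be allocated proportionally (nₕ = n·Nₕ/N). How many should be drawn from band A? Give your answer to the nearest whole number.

Share of band A = 66522/268630 = 0.24763.
Allocate 80 × 0.24763 = 19.811... → 20.

20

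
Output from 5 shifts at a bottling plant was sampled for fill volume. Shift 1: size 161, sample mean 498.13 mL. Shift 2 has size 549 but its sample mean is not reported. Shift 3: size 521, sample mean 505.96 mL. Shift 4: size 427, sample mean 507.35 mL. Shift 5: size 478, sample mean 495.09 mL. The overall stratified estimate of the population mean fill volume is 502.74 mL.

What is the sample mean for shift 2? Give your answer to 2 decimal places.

504.11

Σ Nₕx̄ₕ = N·μ, so 549·x̄_2 = 2136·502.74 − (161·498.13 + 521·505.96 + 427·507.35 + 478·495.09).
= 1073852.64 − 797095.56 = 276757.08.
x̄_2 = 276757.08 / 549 = 504.1113... → 504.11.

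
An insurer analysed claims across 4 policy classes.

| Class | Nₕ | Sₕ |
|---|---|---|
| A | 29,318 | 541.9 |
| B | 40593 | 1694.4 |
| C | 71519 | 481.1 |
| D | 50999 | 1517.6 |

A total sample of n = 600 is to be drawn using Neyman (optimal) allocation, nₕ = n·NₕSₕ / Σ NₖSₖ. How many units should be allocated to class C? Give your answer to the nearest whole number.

A: NₕSₕ = 29318·541.9 = 15887424.2
B: NₕSₕ = 40593·1694.4 = 68780779.2
C: NₕSₕ = 71519·481.1 = 34407790.9
D: NₕSₕ = 50999·1517.6 = 77396082.4
Σ NₕSₕ = 196472076.7.
n_C = 600·34407790.9/196472076.7 = 105.077... → 105.

105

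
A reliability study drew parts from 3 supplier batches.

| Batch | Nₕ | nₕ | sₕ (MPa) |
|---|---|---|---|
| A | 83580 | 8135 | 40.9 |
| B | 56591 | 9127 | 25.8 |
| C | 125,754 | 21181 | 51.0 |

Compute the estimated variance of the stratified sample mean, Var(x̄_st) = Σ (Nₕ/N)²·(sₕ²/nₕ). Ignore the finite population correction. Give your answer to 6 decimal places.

N = 265925; Wₕ = Nₕ/N.
batch A: (83580/265925)²·40.9²/8135 = 0.020313065
batch B: (56591/265925)²·25.8²/9127 = 0.003302842
batch C: (125754/265925)²·51.0²/21181 = 0.027461179
Sum = 0.051077085 → 0.051077.

0.051077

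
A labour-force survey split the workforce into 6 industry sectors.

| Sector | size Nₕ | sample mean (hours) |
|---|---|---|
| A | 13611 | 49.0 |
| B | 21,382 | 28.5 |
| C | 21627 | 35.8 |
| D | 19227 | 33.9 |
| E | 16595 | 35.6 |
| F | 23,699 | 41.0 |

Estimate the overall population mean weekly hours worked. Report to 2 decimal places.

x̄_st = (Σ Nₕx̄ₕ) / (Σ Nₕ) = (13611·49.0 + 21382·28.5 + 21627·35.8 + 19227·33.9 + 16595·35.6 + 23699·41.0) / 116141
= 4264808.9 / 116141 = 36.7210... → 36.72.

36.72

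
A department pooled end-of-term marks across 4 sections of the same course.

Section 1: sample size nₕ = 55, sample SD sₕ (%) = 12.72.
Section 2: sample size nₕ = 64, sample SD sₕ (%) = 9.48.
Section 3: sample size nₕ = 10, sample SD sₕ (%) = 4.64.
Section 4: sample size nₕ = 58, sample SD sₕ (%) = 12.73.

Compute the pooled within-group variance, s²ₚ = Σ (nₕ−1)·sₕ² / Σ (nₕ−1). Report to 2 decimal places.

130.22

Degrees of freedom: 54 + 63 + 9 + 57 = 183.
Σ(nₕ−1)sₕ² = 54·161.7984 + 63·89.8704 + 9·21.5296 + 57·162.0529 = 23829.7305.
s²ₚ = 23829.7305 / 183 = 130.2171... → 130.22.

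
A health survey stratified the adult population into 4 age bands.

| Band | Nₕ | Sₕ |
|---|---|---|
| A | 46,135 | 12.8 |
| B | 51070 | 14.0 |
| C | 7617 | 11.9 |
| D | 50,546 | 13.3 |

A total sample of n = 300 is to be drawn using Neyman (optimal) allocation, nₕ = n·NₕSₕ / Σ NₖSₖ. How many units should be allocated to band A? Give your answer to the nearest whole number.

86

A: NₕSₕ = 46135·12.8 = 590528
B: NₕSₕ = 51070·14.0 = 714980
C: NₕSₕ = 7617·11.9 = 90642.3
D: NₕSₕ = 50546·13.3 = 672261.8
Σ NₕSₕ = 2068412.1.
n_A = 300·590528/2068412.1 = 85.649... → 86.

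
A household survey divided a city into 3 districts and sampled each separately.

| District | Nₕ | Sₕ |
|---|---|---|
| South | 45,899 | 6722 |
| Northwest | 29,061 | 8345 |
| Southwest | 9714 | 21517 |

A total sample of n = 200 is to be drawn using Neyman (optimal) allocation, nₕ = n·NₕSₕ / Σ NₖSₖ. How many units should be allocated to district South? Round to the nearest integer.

81

Σ NₕSₕ = 45899·6722 + 29061·8345 + 9714·21517 = 760063261.
Share for South: 308533078/760063261 = 0.40593.
n_South = 200 × 0.40593 = 81.186... → 81.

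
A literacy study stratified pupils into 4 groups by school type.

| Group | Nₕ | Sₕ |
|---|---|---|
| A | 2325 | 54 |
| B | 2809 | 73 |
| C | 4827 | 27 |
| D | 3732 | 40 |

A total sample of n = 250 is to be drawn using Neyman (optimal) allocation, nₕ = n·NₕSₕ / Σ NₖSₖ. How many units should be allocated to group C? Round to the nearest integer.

53

A: NₕSₕ = 2325·54 = 125550
B: NₕSₕ = 2809·73 = 205057
C: NₕSₕ = 4827·27 = 130329
D: NₕSₕ = 3732·40 = 149280
Σ NₕSₕ = 610216.
n_C = 250·130329/610216 = 53.395... → 53.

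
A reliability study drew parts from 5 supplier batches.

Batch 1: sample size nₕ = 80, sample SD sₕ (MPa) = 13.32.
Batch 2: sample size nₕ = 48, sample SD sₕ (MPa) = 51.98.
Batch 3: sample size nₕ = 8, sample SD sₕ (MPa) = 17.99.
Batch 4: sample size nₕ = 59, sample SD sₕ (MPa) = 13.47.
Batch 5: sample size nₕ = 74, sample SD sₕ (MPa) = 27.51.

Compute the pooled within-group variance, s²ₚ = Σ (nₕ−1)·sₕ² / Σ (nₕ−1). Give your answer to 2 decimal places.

1: (80−1)·13.32² = 79·177.4224 = 14016.3696
2: (48−1)·51.98² = 47·2701.9204 = 126990.2588
3: (8−1)·17.99² = 7·323.6401 = 2265.4807
4: (59−1)·13.47² = 58·181.4409 = 10523.5722
5: (74−1)·27.51² = 73·756.8001 = 55246.4073
Numerator = 209042.0886; denominator = Σ(nₕ−1) = 264.
s²ₚ = 209042.0886/264 = 791.8261... → 791.83.

791.83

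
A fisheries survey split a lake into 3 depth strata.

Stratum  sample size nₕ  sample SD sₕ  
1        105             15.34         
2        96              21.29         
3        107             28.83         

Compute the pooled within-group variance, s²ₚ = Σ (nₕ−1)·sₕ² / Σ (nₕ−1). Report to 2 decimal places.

1: (105−1)·15.34² = 104·235.3156 = 24472.8224
2: (96−1)·21.29² = 95·453.2641 = 43060.0895
3: (107−1)·28.83² = 106·831.1689 = 88103.9034
Numerator = 155636.8153; denominator = Σ(nₕ−1) = 305.
s²ₚ = 155636.8153/305 = 510.2846... → 510.28.

510.28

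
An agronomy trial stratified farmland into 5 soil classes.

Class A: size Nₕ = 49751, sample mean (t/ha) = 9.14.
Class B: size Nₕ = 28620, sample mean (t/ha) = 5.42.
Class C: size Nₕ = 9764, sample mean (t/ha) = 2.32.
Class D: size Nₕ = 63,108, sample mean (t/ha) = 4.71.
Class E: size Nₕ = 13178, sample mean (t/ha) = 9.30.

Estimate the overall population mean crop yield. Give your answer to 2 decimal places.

N = 164421; weights Wₕ = Nₕ/N = (0.3026, 0.1741, 0.0594, 0.3838, 0.0801).
x̄_st = Σ Wₕ·x̄ₕ = 0.3026·9.14 + 0.1741·5.42 + 0.0594·2.32 + 0.3838·4.71 + 0.0801·9.30 ≈ 6.4000...
→ 6.40.

6.40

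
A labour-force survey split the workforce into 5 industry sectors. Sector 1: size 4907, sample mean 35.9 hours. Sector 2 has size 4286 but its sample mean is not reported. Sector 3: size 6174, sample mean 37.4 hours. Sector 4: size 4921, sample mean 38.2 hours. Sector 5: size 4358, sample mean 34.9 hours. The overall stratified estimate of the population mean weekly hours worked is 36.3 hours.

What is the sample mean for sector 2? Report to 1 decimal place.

Σ Nₕx̄ₕ = N·μ, so 4286·x̄_2 = 24646·36.3 − (4907·35.9 + 6174·37.4 + 4921·38.2 + 4358·34.9).
= 894649.8 − 747145.3 = 147504.5.
x̄_2 = 147504.5 / 4286 = 34.415... → 34.4.

34.4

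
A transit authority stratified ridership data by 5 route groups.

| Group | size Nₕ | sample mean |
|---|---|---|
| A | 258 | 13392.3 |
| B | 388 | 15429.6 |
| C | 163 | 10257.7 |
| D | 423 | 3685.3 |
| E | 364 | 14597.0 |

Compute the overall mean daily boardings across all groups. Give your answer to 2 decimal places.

N = 258 + 388 + 163 + 423 + 364 = 1596.
Overall mean = Σ (Nₕ/N)·x̄ₕ — weight by population share, not a simple average.
Σ Nₕx̄ₕ = 258·13392.3 + 388·15429.6 + 163·10257.7 + 423·3685.3 + 364·14597.0 = 3455213.4 + 5986684.8 + 1672005.1 + 1558881.9 + 5313308 = 17986093.2.
Divide by N: 17986093.2 / 1596 = 11269.4820... → 11269.48.

11269.48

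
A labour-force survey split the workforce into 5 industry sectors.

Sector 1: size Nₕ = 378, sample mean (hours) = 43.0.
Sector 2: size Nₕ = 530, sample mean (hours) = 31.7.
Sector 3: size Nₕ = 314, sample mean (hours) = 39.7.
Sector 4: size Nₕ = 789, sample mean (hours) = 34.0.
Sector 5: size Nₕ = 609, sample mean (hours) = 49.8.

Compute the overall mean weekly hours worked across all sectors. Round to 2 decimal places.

39.19

N = 378 + 530 + 314 + 789 + 609 = 2620.
Weight each subgroup mean by Nₕ/N and sum.
Σ Nₕx̄ₕ = 378·43.0 + 530·31.7 + 314·39.7 + 789·34.0 + 609·49.8 = 16254 + 16801 + 12465.8 + 26826 + 30328.2 = 102675.
Divide by N: 102675 / 2620 = 39.1889... → 39.19.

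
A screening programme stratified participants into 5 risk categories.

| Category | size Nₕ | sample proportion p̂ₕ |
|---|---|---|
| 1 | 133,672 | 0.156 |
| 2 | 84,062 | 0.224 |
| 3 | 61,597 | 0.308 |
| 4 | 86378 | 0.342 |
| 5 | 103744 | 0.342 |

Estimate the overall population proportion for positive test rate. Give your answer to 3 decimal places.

N = 133672 + 84062 + 61597 + 86378 + 103744 = 469453.
Overall proportion = Σ (Nₕ/N)·p̂ₕ.
Σ Nₕp̂ₕ = 20852.832 + 18829.888 + 18971.876 + 29541.276 + 35480.448 = 123676.32.
123676.32 / 469453 = 0.26345... → 0.263.

0.263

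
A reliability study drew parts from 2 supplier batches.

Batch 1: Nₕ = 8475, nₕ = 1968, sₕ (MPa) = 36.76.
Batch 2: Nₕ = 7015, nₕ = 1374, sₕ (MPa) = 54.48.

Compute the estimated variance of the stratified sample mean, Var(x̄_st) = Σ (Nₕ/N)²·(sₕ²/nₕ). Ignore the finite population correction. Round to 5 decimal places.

0.64858

N = 15490; Wₕ = Nₕ/N.
batch 1: (8475/15490)²·36.76²/1968 = 0.20554290
batch 2: (7015/15490)²·54.48²/1374 = 0.44303698
Sum = 0.64857989 → 0.64858.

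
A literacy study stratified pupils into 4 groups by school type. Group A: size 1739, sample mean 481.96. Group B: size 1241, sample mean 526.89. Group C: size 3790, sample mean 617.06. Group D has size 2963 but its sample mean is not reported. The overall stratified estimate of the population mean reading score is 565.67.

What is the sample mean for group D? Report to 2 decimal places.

N = 1739 + 1241 + 3790 + 2963 = 9733.
Overall total = μ·N = 565.67·9733 = 5505666.11.
Subtract the known strata: 1739·481.96 + 1241·526.89 + 3790·617.06 = 3830656.33.
Remaining total for group D: 5505666.11 − 3830656.33 = 1675009.78.
Divide by its size: 1675009.78 / 2963 = 565.3087... → 565.31.

565.31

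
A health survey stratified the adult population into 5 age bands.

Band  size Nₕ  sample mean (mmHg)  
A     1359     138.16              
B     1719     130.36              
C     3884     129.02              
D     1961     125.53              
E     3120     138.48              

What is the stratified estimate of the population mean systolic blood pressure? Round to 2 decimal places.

132.13

N = 1359 + 1719 + 3884 + 1961 + 3120 = 12043.
The stratified mean weights each stratum mean by its population share Nₕ/N.
Σ Nₕx̄ₕ = 1359·138.16 + 1719·130.36 + 3884·129.02 + 1961·125.53 + 3120·138.48 = 187759.44 + 224088.84 + 501113.68 + 246164.33 + 432057.6 = 1591183.89.
Divide by N: 1591183.89 / 12043 = 132.1252... → 132.13.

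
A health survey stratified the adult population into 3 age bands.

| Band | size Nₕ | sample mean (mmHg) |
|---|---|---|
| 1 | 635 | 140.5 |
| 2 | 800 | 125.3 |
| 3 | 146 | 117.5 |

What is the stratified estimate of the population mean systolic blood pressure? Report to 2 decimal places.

N = 1581; weights Wₕ = Nₕ/N = (0.4016, 0.5060, 0.0923).
x̄_st = Σ Wₕ·x̄ₕ = 0.4016·140.5 + 0.5060·125.3 + 0.0923·117.5 ≈ 130.6847...
→ 130.68.

130.68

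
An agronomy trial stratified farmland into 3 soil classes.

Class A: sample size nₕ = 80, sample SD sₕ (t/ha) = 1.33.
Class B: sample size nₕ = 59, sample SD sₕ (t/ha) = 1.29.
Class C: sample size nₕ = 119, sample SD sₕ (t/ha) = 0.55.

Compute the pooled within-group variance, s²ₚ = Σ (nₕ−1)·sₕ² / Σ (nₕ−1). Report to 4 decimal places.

A: (80−1)·1.33² = 79·1.7689 = 139.7431
B: (59−1)·1.29² = 58·1.6641 = 96.5178
C: (119−1)·0.55² = 118·0.3025 = 35.695
Numerator = 271.9559; denominator = Σ(nₕ−1) = 255.
s²ₚ = 271.9559/255 = 1.066494... → 1.0665.

1.0665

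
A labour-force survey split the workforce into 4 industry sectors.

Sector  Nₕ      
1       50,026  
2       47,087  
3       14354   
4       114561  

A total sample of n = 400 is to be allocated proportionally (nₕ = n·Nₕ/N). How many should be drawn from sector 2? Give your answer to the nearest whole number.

N = 50026 + 47087 + 14354 + 114561 = 226028.
n_2 = 400·47087/226028 = 83.329... → 83.

83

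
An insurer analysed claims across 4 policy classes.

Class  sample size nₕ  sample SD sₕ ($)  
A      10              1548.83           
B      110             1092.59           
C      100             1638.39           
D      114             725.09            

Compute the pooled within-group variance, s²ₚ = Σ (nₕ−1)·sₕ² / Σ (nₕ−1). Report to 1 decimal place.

A: (10−1)·1548.83² = 9·2398874.3689 = 21589869.3201
B: (110−1)·1092.59² = 109·1193752.9081 = 130119066.9829
C: (100−1)·1638.39² = 99·2684321.7921 = 265747857.4179
D: (114−1)·725.09² = 113·525755.5081 = 59410372.4153
Numerator = 476867166.1362; denominator = Σ(nₕ−1) = 330.
s²ₚ = 476867166.1362/330 = 1445052.019... → 1445052.0.

1445052.0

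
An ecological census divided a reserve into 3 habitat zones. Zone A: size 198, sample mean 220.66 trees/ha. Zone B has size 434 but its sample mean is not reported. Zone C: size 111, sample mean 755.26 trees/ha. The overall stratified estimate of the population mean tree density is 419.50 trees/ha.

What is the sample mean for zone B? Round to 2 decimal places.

N = 198 + 434 + 111 = 743.
Overall total = μ·N = 419.50·743 = 311688.5.
Subtract the known strata: 198·220.66 + 111·755.26 = 127524.54.
Remaining total for zone B: 311688.5 − 127524.54 = 184163.96.
Divide by its size: 184163.96 / 434 = 424.3409... → 424.34.

424.34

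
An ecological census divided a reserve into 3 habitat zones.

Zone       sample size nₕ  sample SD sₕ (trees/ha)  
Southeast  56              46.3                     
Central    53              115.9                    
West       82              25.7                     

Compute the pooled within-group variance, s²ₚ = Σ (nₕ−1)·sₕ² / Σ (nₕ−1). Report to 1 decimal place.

Southeast: (56−1)·46.3² = 55·2143.69 = 117902.95
Central: (53−1)·115.9² = 52·13432.81 = 698506.12
West: (82−1)·25.7² = 81·660.49 = 53499.69
Numerator = 869908.76; denominator = Σ(nₕ−1) = 188.
s²ₚ = 869908.76/188 = 4627.174... → 4627.2.

4627.2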